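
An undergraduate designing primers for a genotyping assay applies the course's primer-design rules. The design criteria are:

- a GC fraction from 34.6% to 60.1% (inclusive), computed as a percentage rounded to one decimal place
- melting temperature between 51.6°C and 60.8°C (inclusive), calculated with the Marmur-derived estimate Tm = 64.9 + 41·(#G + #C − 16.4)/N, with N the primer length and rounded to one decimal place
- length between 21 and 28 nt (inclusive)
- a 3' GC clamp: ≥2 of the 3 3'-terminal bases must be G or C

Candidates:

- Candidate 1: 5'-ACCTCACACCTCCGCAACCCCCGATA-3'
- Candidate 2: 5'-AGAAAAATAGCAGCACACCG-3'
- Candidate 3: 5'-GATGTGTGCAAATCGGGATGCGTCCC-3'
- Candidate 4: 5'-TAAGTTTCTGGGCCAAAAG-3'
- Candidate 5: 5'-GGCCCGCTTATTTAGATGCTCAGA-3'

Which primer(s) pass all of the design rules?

Candidate 1 (26 nt, A=7 T=3 G=2 C=14): GC 16/26 = 61.5%, outside 34.6–60.1% ✗; Tm = 64.9 + 41·(16 − 16.4)/26 = 64.3°C, outside 51.6–60.8°C ✗; length 26 ✓; 3' end ATA has 0 G/C, need ≥2 ✗ — fails.
Candidate 2 (20 nt, A=10 T=1 G=4 C=5): GC 9/20 = 45.0% ✓; Tm = 64.9 + 41·(9 − 16.4)/20 = 49.7°C, outside 51.6–60.8°C ✗; length 20, outside 21–28 ✗; 3' end CCG has 3 G/C ✓ — fails.
Candidate 3 (26 nt, A=5 T=6 G=9 C=6): GC 15/26 = 57.7% ✓; Tm = 64.9 + 41·(15 − 16.4)/26 = 62.7°C, outside 51.6–60.8°C ✗; length 26 ✓; 3' end CCC has 3 G/C ✓ — fails.
Candidate 4 (19 nt, A=6 T=5 G=5 C=3): GC 8/19 = 42.1% ✓; Tm = 64.9 + 41·(8 − 16.4)/19 = 46.8°C, outside 51.6–60.8°C ✗; length 19, outside 21–28 ✗; 3' end AAG has 1 G/C, need ≥2 ✗ — fails.
Candidate 5 (24 nt, A=5 T=7 G=6 C=6): GC 12/24 = 50.0% ✓; Tm = 64.9 + 41·(12 − 16.4)/24 = 57.4°C ✓; length 24 ✓; 3' end AGA has 1 G/C, need ≥2 ✗ — fails.

None of the candidates satisfy all criteria.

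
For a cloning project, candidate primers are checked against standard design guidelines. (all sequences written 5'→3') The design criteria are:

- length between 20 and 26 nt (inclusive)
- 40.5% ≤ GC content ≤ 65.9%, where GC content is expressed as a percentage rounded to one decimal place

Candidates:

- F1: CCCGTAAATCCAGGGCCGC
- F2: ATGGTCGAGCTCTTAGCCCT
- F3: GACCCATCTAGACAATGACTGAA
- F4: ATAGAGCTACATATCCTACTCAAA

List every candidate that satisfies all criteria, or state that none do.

F1 (19 nt, A=4 T=2 G=5 C=8): length 19, outside 20–26 ✗; GC 13/19 = 68.4%, outside 40.5–65.9% ✗ — fails.
F2 (20 nt, A=3 T=6 G=5 C=6): length 20 ✓; GC 11/20 = 55.0% ✓ — passes.
F3 (23 nt, A=9 T=4 G=4 C=6): length 23 ✓; GC 10/23 = 43.5% ✓ — passes.
F4 (24 nt, A=10 T=6 G=2 C=6): length 24 ✓; GC 8/24 = 33.3%, outside 40.5–65.9% ✗ — fails.

F2 and F3.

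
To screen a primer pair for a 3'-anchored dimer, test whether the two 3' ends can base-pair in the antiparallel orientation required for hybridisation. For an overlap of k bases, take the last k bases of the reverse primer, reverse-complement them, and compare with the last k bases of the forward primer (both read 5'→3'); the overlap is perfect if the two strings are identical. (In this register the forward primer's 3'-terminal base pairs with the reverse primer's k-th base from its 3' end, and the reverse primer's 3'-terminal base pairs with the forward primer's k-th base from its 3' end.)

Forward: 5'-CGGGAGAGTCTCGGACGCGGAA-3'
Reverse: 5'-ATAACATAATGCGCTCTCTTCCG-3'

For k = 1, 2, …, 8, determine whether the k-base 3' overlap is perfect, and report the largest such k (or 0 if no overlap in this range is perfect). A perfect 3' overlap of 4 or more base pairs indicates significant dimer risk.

Longest perfect overlap: 5 complementary base pairs; significant dimer risk (threshold 4).

Last 8 bases (5'→3') — forward …ACGCGGAA, reverse …CTCTTCCG.
Reverse complement of the reverse primer's last 8 bases: CGGAAGAG; its first k bases are the reverse complement of the reverse primer's last k bases, so a perfect k-base overlap needs the forward primer's last k bases to equal them.
Comparing (forward last k vs required): k=1: A vs C ✗; k=2: AA vs CG ✗; k=3: GAA vs CGG ✗; k=4: GGAA vs CGGA ✗; k=5: CGGAA vs CGGAA ✓; k=6: GCGGAA vs CGGAAG ✗; k=7: CGCGGAA vs CGGAAGA ✗; k=8: ACGCGGAA vs CGGAAGAG ✗.
Only k = 5 is perfect, so the longest perfect 3' overlap is 5.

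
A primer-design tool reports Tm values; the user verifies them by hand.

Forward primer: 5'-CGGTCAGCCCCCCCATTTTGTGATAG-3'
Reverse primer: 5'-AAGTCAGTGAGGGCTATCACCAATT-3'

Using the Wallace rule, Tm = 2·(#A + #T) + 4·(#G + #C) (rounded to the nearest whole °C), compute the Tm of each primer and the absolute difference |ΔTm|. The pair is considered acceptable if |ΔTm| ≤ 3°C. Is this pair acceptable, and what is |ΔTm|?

Forward: A=4 T=7 G=6 C=9 → Tm = 2·11 + 4·15 = 82°C.
Reverse: A=8 T=6 G=6 C=5 → Tm = 2·14 + 4·11 = 72°C.
|ΔTm| = |82 − 72| = 10°C, > 3°C.

|ΔTm| = 10°C; the pair is not acceptable.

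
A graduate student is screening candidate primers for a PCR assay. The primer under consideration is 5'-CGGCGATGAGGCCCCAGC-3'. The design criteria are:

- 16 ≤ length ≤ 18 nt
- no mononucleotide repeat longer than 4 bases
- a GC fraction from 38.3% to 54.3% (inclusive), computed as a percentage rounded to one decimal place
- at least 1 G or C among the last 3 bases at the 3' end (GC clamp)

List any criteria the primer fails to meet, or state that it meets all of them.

Fails: GC content.

Base counts: A=3, T=1, G=7, C=7 (length 18).
length: length 18 ✓
homopolymer run: longest run = 4 ✓
GC content: GC 14/18 = 77.8%, outside 38.3–54.3% ✗
GC clamp: 3' end AGC has 2 G/C ✓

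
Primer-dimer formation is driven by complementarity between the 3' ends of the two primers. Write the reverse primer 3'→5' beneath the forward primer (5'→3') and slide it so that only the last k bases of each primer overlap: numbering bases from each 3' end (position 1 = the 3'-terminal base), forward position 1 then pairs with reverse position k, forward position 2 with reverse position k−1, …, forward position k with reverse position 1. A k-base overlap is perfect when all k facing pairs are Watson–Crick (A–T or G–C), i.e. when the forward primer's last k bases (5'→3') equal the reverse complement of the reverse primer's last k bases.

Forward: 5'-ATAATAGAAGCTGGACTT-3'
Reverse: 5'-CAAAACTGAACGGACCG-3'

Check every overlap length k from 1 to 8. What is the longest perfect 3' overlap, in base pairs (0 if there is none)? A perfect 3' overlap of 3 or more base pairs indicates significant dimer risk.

Last 8 bases (5'→3') — forward …CTGGACTT, reverse …ACGGACCG.
Reverse complement of the reverse primer's last 8 bases: CGGTCCGT; its first k bases are the reverse complement of the reverse primer's last k bases, so a perfect k-base overlap needs the forward primer's last k bases to equal them.
Comparing (forward last k vs required): k=1: T vs C ✗; k=2: TT vs CG ✗; k=3: CTT vs CGG ✗; k=4: ACTT vs CGGT ✗; k=5: GACTT vs CGGTC ✗; k=6: GGACTT vs CGGTCC ✗; k=7: TGGACTT vs CGGTCCG ✗; k=8: CTGGACTT vs CGGTCCGT ✗.
No overlap length from 1 to 8 is perfect, so the longest perfect 3' overlap is 0.

Longest perfect overlap: 0 complementary base pairs; below the dimer-risk threshold (threshold 3).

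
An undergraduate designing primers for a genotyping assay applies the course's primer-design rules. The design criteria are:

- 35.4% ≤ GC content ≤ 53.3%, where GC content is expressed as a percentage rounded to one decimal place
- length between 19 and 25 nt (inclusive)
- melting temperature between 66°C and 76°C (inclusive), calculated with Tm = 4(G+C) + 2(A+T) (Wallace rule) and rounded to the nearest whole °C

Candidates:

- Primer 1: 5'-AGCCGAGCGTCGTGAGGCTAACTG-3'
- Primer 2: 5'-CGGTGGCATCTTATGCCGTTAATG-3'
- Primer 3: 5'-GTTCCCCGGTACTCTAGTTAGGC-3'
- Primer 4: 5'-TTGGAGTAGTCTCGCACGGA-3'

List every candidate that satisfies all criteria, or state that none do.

Primer 2 only.

Primer 1 (24 nt, A=5 T=4 G=9 C=6): GC 15/24 = 62.5%, outside 35.4–53.3% ✗; length 24 ✓; Tm = 2·9 + 4·15 = 78°C, outside 66–76°C ✗ — fails.
Primer 2 (24 nt, A=4 T=8 G=7 C=5): GC 12/24 = 50.0% ✓; length 24 ✓; Tm = 2·12 + 4·12 = 72°C ✓ — passes.
Primer 3 (23 nt, A=3 T=7 G=6 C=7): GC 13/23 = 56.5%, outside 35.4–53.3% ✗; length 23 ✓; Tm = 2·10 + 4·13 = 72°C ✓ — fails.
Primer 4 (20 nt, A=4 T=5 G=7 C=4): GC 11/20 = 55.0%, outside 35.4–53.3% ✗; length 20 ✓; Tm = 2·9 + 4·11 = 62°C, outside 66–76°C ✗ — fails.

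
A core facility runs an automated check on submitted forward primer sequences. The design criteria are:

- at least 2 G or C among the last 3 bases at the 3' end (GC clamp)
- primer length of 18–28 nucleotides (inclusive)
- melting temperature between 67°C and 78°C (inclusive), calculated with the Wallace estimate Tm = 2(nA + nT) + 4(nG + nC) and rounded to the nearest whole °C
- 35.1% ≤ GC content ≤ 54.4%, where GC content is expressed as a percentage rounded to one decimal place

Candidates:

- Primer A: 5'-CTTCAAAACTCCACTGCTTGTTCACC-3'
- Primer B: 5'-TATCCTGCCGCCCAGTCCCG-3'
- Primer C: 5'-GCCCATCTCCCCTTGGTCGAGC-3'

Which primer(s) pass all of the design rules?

Primer A (26 nt, A=6 T=8 G=2 C=10): 3' end ACC has 2 G/C ✓; length 26 ✓; Tm = 2·14 + 4·12 = 76°C ✓; GC 12/26 = 46.2% ✓ — passes.
Primer B (20 nt, A=2 T=4 G=4 C=10): 3' end CCG has 3 G/C ✓; length 20 ✓; Tm = 2·6 + 4·14 = 68°C ✓; GC 14/20 = 70.0%, outside 35.1–54.4% ✗ — fails.
Primer C (22 nt, A=2 T=5 G=5 C=10): 3' end AGC has 2 G/C ✓; length 22 ✓; Tm = 2·7 + 4·15 = 74°C ✓; GC 15/22 = 68.2%, outside 35.1–54.4% ✗ — fails.

Primer A only.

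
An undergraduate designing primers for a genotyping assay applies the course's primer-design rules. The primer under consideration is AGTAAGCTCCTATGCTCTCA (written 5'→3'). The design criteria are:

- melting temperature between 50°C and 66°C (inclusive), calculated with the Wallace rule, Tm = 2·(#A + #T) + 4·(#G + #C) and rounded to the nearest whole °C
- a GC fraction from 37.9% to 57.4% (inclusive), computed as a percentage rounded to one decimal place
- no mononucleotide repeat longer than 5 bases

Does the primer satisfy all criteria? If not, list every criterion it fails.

Meets all criteria.

Base counts: A=5, T=6, G=3, C=6 (length 20).
Tm: Tm = 2·11 + 4·9 = 58°C ✓
GC content: GC 9/20 = 45.0% ✓
homopolymer run: longest run = 2 ✓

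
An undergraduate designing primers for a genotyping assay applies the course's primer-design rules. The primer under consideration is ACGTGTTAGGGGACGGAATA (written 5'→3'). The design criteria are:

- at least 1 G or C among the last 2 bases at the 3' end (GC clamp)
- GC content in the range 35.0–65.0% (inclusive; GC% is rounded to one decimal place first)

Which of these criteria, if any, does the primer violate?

Base counts: A=6, T=4, G=8, C=2 (length 20).
GC clamp: 3' end TA has 0 G/C, need ≥1 ✗
GC content: GC 10/20 = 50.0% ✓

Fails: GC clamp.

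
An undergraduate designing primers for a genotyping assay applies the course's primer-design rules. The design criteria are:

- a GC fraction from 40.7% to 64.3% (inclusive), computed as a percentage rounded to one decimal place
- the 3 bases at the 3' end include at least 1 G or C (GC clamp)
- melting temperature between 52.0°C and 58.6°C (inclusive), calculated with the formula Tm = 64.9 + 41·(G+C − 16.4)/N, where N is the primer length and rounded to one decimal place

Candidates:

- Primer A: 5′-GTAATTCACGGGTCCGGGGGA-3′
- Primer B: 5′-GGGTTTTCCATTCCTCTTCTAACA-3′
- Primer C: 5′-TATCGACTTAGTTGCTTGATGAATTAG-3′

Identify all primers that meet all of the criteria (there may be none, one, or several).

Primer A and Primer B.

Primer A (21 nt, A=4 T=4 G=9 C=4): GC 13/21 = 61.9% ✓; 3' end GGA has 2 G/C ✓; Tm = 64.9 + 41·(13 − 16.4)/21 = 58.3°C ✓ — passes.
Primer B (24 nt, A=4 T=10 G=3 C=7): GC 10/24 = 41.7% ✓; 3' end ACA has 1 G/C ✓; Tm = 64.9 + 41·(10 − 16.4)/24 = 54.0°C ✓ — passes.
Primer C (27 nt, A=7 T=11 G=6 C=3): GC 9/27 = 33.3%, outside 40.7–64.3% ✗; 3' end TAG has 1 G/C ✓; Tm = 64.9 + 41·(9 − 16.4)/27 = 53.7°C ✓ — fails.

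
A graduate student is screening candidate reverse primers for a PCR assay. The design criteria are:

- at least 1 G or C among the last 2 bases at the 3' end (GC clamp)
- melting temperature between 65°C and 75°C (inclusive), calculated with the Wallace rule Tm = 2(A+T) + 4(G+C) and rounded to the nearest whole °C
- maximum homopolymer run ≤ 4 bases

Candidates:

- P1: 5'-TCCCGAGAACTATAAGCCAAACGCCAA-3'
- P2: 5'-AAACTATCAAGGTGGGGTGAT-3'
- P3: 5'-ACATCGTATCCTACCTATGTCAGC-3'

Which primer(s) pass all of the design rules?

P3 only.

P1 (27 nt, A=11 T=3 G=4 C=9): 3' end AA has 0 G/C, need ≥1 ✗; Tm = 2·14 + 4·13 = 80°C, outside 65–75°C ✗; longest run = 3 ✓ — fails.
P2 (21 nt, A=7 T=5 G=7 C=2): 3' end AT has 0 G/C, need ≥1 ✗; Tm = 2·12 + 4·9 = 60°C, outside 65–75°C ✗; longest run = 4 ✓ — fails.
P3 (24 nt, A=6 T=7 G=3 C=8): 3' end GC has 2 G/C ✓; Tm = 2·13 + 4·11 = 70°C ✓; longest run = 2 ✓ — passes.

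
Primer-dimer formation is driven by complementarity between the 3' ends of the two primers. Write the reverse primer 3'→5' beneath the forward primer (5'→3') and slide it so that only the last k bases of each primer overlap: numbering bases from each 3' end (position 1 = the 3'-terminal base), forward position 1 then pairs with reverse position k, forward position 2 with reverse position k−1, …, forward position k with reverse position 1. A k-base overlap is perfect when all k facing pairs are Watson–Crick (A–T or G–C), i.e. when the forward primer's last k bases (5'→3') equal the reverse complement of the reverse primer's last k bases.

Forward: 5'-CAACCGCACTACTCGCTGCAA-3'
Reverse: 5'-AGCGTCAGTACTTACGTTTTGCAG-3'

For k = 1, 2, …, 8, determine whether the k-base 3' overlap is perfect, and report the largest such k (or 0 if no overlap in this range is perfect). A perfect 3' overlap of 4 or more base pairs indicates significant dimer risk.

Last 8 bases (5'→3') — forward …CGCTGCAA, reverse …TTTTGCAG.
Reverse complement of the reverse primer's last 8 bases: CTGCAAAA; its first k bases are the reverse complement of the reverse primer's last k bases, so a perfect k-base overlap needs the forward primer's last k bases to equal them.
Comparing (forward last k vs required): k=1: A vs C ✗; k=2: AA vs CT ✗; k=3: CAA vs CTG ✗; k=4: GCAA vs CTGC ✗; k=5: TGCAA vs CTGCA ✗; k=6: CTGCAA vs CTGCAA ✓; k=7: GCTGCAA vs CTGCAAA ✗; k=8: CGCTGCAA vs CTGCAAAA ✗.
Only k = 6 is perfect, so the longest perfect 3' overlap is 6.

Longest perfect overlap: 6 complementary base pairs; significant dimer risk (threshold 4).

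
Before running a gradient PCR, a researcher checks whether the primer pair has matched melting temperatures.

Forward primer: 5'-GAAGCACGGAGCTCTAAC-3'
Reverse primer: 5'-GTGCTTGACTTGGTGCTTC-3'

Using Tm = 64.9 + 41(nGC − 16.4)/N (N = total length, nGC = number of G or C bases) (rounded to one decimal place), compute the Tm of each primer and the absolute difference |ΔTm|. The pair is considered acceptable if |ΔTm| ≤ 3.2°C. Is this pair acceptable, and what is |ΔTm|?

|ΔTm| = 0.8°C; the pair is acceptable.

Forward: G+C = 10, N = 18 → Tm = 64.9 + 41·(10 − 16.4)/18 = 50.3°C.
Reverse: G+C = 10, N = 19 → Tm = 64.9 + 41·(10 − 16.4)/19 = 51.1°C.
|ΔTm| = |50.3 − 51.1| = 0.8°C, ≤ 3.2°C.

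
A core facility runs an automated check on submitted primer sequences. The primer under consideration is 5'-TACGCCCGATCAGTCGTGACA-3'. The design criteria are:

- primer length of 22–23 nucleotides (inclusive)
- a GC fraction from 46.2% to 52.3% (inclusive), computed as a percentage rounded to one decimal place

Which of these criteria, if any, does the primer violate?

Fails: length, GC content.

Base counts: A=5, T=4, G=5, C=7 (length 21).
length: length 21, outside 22–23 ✗
GC content: GC 12/21 = 57.1%, outside 46.2–52.3% ✗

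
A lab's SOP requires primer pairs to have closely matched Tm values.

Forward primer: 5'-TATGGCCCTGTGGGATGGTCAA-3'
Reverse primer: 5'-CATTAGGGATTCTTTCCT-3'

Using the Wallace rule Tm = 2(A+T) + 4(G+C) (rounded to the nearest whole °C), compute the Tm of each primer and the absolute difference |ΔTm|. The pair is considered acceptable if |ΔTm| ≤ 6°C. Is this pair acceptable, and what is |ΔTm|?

|ΔTm| = 18°C; the pair is not acceptable.

Forward: A=4 T=6 G=8 C=4 → Tm = 2·10 + 4·12 = 68°C.
Reverse: A=3 T=8 G=3 C=4 → Tm = 2·11 + 4·7 = 50°C.
|ΔTm| = |68 − 50| = 18°C, > 6°C.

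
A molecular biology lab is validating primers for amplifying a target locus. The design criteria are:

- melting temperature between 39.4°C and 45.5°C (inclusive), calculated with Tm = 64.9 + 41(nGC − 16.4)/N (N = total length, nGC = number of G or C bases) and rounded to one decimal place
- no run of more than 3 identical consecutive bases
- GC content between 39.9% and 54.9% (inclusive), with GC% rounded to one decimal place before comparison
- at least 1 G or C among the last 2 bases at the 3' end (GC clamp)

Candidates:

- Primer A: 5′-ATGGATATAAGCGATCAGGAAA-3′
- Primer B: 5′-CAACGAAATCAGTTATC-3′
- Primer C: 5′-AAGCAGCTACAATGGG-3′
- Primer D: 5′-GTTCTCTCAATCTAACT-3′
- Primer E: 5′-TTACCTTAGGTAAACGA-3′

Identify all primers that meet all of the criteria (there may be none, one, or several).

Primer C only.

Primer A (22 nt, A=10 T=4 G=6 C=2): Tm = 64.9 + 41·(8 − 16.4)/22 = 49.2°C, outside 39.4–45.5°C ✗; longest run = 3 ✓; GC 8/22 = 36.4%, outside 39.9–54.9% ✗; 3' end AA has 0 G/C, need ≥1 ✗ — fails.
Primer B (17 nt, A=7 T=4 G=2 C=4): Tm = 64.9 + 41·(6 − 16.4)/17 = 39.8°C ✓; longest run = 3 ✓; GC 6/17 = 35.3%, outside 39.9–54.9% ✗; 3' end TC has 1 G/C ✓ — fails.
Primer C (16 nt, A=6 T=2 G=5 C=3): Tm = 64.9 + 41·(8 − 16.4)/16 = 43.4°C ✓; longest run = 3 ✓; GC 8/16 = 50.0% ✓; 3' end GG has 2 G/C ✓ — passes.
Primer D (17 nt, A=4 T=7 G=1 C=5): Tm = 64.9 + 41·(6 − 16.4)/17 = 39.8°C ✓; longest run = 2 ✓; GC 6/17 = 35.3%, outside 39.9–54.9% ✗; 3' end CT has 1 G/C ✓ — fails.
Primer E (17 nt, A=6 T=5 G=3 C=3): Tm = 64.9 + 41·(6 − 16.4)/17 = 39.8°C ✓; longest run = 3 ✓; GC 6/17 = 35.3%, outside 39.9–54.9% ✗; 3' end GA has 1 G/C ✓ — fails.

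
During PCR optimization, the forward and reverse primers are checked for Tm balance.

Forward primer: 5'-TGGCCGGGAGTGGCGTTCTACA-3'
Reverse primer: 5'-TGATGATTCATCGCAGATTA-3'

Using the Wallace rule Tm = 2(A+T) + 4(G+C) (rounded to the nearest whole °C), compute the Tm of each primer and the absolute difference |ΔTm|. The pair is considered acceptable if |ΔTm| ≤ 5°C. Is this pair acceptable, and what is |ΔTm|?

|ΔTm| = 18°C; the pair is not acceptable.

Forward: A=3 T=5 G=9 C=5 → Tm = 2·8 + 4·14 = 72°C.
Reverse: A=6 T=7 G=4 C=3 → Tm = 2·13 + 4·7 = 54°C.
|ΔTm| = |72 − 54| = 18°C, > 5°C.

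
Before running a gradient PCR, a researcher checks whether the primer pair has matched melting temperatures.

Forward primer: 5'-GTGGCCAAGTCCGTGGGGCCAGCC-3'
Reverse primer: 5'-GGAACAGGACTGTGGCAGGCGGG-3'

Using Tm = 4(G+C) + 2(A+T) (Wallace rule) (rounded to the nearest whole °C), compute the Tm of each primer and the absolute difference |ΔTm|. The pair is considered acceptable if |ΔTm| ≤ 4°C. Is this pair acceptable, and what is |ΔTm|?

|ΔTm| = 6°C; the pair is not acceptable.

Forward: A=3 T=3 G=10 C=8 → Tm = 2·6 + 4·18 = 84°C.
Reverse: A=5 T=2 G=12 C=4 → Tm = 2·7 + 4·16 = 78°C.
|ΔTm| = |84 − 78| = 6°C, > 4°C.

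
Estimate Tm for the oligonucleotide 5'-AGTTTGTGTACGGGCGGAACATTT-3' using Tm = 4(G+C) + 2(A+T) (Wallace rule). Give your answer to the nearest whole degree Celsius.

70°C

Base counts: A=5, T=8, G=8, C=3 (length 24).
Tm = 2·(5+8) + 4·(8+3) = 2·13 + 4·11 = 26 + 44 = 70°C.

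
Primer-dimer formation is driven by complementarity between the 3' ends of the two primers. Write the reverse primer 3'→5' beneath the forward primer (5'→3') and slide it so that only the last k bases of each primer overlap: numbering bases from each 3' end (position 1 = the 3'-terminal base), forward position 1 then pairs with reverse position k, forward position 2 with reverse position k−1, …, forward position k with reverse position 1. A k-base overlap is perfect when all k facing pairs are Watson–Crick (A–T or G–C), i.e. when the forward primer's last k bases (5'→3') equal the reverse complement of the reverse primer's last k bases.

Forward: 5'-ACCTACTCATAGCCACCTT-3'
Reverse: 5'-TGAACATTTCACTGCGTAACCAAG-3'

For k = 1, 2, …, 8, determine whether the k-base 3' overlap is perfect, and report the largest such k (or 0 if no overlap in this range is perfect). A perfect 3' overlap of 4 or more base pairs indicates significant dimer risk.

Longest perfect overlap: 3 complementary base pairs; below the dimer-risk threshold (threshold 4).

Last 8 bases (5'→3') — forward …GCCACCTT, reverse …TAACCAAG.
Reverse complement of the reverse primer's last 8 bases: CTTGGTTA; its first k bases are the reverse complement of the reverse primer's last k bases, so a perfect k-base overlap needs the forward primer's last k bases to equal them.
Comparing (forward last k vs required): k=1: T vs C ✗; k=2: TT vs CT ✗; k=3: CTT vs CTT ✓; k=4: CCTT vs CTTG ✗; k=5: ACCTT vs CTTGG ✗; k=6: CACCTT vs CTTGGT ✗; k=7: CCACCTT vs CTTGGTT ✗; k=8: GCCACCTT vs CTTGGTTA ✗.
Only k = 3 is perfect, so the longest perfect 3' overlap is 3.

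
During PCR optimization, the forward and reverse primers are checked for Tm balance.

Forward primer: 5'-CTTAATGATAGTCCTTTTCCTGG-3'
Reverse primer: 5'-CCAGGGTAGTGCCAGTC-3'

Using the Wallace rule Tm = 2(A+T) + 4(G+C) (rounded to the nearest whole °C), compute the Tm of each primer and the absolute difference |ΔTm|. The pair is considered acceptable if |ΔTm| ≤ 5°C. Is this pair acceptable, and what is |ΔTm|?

Forward: A=4 T=10 G=4 C=5 → Tm = 2·14 + 4·9 = 64°C.
Reverse: A=3 T=3 G=6 C=5 → Tm = 2·6 + 4·11 = 56°C.
|ΔTm| = |64 − 56| = 8°C, > 5°C.

|ΔTm| = 8°C; the pair is not acceptable.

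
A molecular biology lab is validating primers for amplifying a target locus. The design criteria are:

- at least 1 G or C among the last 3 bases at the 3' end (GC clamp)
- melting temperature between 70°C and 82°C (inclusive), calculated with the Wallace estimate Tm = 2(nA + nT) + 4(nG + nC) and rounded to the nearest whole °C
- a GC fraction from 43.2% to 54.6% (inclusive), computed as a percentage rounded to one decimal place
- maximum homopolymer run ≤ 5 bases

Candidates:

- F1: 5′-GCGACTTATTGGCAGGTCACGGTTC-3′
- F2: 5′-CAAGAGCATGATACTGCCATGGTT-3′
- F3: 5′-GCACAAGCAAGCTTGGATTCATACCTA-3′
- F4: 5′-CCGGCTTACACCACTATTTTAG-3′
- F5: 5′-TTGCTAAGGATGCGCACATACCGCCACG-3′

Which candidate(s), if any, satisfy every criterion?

F1 (25 nt, A=4 T=7 G=8 C=6): 3' end TTC has 1 G/C ✓; Tm = 2·11 + 4·14 = 78°C ✓; GC 14/25 = 56.0%, outside 43.2–54.6% ✗; longest run = 2 ✓ — fails.
F2 (24 nt, A=7 T=6 G=6 C=5): 3' end GTT has 1 G/C ✓; Tm = 2·13 + 4·11 = 70°C ✓; GC 11/24 = 45.8% ✓; longest run = 2 ✓ — passes.
F3 (27 nt, A=9 T=6 G=5 C=7): 3' end CTA has 1 G/C ✓; Tm = 2·15 + 4·12 = 78°C ✓; GC 12/27 = 44.4% ✓; longest run = 2 ✓ — passes.
F4 (22 nt, A=5 T=7 G=3 C=7): 3' end TAG has 1 G/C ✓; Tm = 2·12 + 4·10 = 64°C, outside 70–82°C ✗; GC 10/22 = 45.5% ✓; longest run = 4 ✓ — fails.
F5 (28 nt, A=7 T=5 G=7 C=9): 3' end ACG has 2 G/C ✓; Tm = 2·12 + 4·16 = 88°C, outside 70–82°C ✗; GC 16/28 = 57.1%, outside 43.2–54.6% ✗; longest run = 2 ✓ — fails.

F2 and F3.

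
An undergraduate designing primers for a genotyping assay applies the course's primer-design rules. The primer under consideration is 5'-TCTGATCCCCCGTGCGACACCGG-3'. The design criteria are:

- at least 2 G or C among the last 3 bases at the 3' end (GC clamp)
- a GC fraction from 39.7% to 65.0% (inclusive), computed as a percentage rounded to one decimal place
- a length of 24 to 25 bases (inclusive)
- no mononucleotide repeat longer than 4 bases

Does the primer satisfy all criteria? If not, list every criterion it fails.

Fails: GC content, length, homopolymer run.

Base counts: A=3, T=4, G=6, C=10 (length 23).
GC clamp: 3' end CGG has 3 G/C ✓
GC content: GC 16/23 = 69.6%, outside 39.7–65.0% ✗
length: length 23, outside 24–25 ✗
homopolymer run: longest run = 5, exceeds 4 ✗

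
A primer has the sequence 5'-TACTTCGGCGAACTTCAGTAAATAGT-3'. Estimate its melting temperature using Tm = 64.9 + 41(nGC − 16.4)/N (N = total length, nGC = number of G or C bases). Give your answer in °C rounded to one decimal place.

54.8°C

Base counts: A=8, T=8, G=5, C=5; G+C = 10, N = 26.
Tm = 64.9 + 41·(10 − 16.4)/26 = 64.9 + -262.40/26 = 54.8°C.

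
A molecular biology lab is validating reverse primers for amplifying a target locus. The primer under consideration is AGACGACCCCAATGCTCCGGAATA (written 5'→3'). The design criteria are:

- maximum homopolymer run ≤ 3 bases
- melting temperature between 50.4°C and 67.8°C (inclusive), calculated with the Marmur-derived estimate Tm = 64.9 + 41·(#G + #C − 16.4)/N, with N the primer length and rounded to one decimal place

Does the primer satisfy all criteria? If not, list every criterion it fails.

Base counts: A=8, T=3, G=5, C=8 (length 24).
homopolymer run: longest run = 4, exceeds 3 ✗
Tm: Tm = 64.9 + 41·(13 − 16.4)/24 = 59.1°C ✓

Fails: homopolymer run.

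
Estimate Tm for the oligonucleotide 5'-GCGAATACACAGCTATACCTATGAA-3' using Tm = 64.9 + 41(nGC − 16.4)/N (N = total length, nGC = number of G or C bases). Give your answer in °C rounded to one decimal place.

54.4°C

Base counts: A=10, T=5, G=4, C=6; G+C = 10, N = 25.
Tm = 64.9 + 41·(10 − 16.4)/25 = 64.9 + -262.40/25 = 54.4°C.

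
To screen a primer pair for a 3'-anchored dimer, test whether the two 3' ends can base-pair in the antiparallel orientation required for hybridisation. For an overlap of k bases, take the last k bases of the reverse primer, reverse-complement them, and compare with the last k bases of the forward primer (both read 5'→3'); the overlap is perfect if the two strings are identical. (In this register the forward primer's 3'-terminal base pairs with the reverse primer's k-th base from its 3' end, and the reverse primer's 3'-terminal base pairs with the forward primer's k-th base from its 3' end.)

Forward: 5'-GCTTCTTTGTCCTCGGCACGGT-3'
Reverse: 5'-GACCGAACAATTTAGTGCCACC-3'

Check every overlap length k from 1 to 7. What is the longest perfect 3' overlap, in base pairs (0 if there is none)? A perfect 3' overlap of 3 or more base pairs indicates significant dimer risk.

Longest perfect overlap: 3 complementary base pairs; significant dimer risk (threshold 3).

Last 7 bases (5'→3') — forward …GCACGGT, reverse …TGCCACC.
Reverse complement of the reverse primer's last 7 bases: GGTGGCA; its first k bases are the reverse complement of the reverse primer's last k bases, so a perfect k-base overlap needs the forward primer's last k bases to equal them.
Comparing (forward last k vs required): k=1: T vs G ✗; k=2: GT vs GG ✗; k=3: GGT vs GGT ✓; k=4: CGGT vs GGTG ✗; k=5: ACGGT vs GGTGG ✗; k=6: CACGGT vs GGTGGC ✗; k=7: GCACGGT vs GGTGGCA ✗.
Only k = 3 is perfect, so the longest perfect 3' overlap is 3.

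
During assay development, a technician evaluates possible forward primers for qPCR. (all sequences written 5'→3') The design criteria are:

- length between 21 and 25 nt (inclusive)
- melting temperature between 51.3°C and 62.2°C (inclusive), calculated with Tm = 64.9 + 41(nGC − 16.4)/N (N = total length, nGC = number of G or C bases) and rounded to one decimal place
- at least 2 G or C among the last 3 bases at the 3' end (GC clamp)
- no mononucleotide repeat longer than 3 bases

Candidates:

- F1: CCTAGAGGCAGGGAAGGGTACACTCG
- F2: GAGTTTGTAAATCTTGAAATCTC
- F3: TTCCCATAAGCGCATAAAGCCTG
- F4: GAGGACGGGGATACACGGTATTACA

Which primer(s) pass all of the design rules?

F3 only.

F1 (26 nt, A=7 T=3 G=10 C=6): length 26, outside 21–25 ✗; Tm = 64.9 + 41·(16 − 16.4)/26 = 64.3°C, outside 51.3–62.2°C ✗; 3' end TCG has 2 G/C ✓; longest run = 3 ✓ — fails.
F2 (23 nt, A=7 T=9 G=4 C=3): length 23 ✓; Tm = 64.9 + 41·(7 − 16.4)/23 = 48.1°C, outside 51.3–62.2°C ✗; 3' end CTC has 2 G/C ✓; longest run = 3 ✓ — fails.
F3 (23 nt, A=7 T=5 G=4 C=7): length 23 ✓; Tm = 64.9 + 41·(11 − 16.4)/23 = 55.3°C ✓; 3' end CTG has 2 G/C ✓; longest run = 3 ✓ — passes.
F4 (25 nt, A=8 T=4 G=9 C=4): length 25 ✓; Tm = 64.9 + 41·(13 − 16.4)/25 = 59.3°C ✓; 3' end ACA has 1 G/C, need ≥2 ✗; longest run = 4, exceeds 3 ✗ — fails.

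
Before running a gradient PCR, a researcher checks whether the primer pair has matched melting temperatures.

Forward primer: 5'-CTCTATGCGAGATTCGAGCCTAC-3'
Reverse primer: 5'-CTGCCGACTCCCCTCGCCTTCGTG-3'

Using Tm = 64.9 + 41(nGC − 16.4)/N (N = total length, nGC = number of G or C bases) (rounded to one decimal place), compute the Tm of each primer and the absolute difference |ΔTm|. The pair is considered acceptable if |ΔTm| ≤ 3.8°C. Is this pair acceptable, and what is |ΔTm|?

Forward: G+C = 12, N = 23 → Tm = 64.9 + 41·(12 − 16.4)/23 = 57.1°C.
Reverse: G+C = 17, N = 24 → Tm = 64.9 + 41·(17 − 16.4)/24 = 65.9°C.
|ΔTm| = |57.1 − 65.9| = 8.8°C, > 3.8°C.

|ΔTm| = 8.8°C; the pair is not acceptable.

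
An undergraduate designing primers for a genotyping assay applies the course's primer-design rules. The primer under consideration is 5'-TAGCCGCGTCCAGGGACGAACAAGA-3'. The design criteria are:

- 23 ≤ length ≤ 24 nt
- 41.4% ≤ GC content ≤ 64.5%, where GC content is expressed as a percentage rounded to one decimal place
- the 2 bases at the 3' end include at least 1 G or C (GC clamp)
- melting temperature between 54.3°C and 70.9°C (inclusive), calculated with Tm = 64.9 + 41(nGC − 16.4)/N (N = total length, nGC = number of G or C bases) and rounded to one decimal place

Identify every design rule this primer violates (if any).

Base counts: A=8, T=2, G=8, C=7 (length 25).
length: length 25, outside 23–24 ✗
GC content: GC 15/25 = 60.0% ✓
GC clamp: 3' end GA has 1 G/C ✓
Tm: Tm = 64.9 + 41·(15 − 16.4)/25 = 62.6°C ✓

Fails: length.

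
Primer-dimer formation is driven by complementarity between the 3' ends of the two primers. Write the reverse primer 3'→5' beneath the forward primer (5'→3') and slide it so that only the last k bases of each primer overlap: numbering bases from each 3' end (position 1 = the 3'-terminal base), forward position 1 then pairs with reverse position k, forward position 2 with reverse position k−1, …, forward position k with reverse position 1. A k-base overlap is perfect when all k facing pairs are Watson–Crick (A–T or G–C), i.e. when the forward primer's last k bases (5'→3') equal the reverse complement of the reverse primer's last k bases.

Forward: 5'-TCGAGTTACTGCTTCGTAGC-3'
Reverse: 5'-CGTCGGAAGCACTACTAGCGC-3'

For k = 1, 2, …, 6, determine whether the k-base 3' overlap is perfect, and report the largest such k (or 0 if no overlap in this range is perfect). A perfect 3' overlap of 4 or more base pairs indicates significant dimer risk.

Last 6 bases (5'→3') — forward …CGTAGC, reverse …TAGCGC.
Reverse complement of the reverse primer's last 6 bases: GCGCTA; its first k bases are the reverse complement of the reverse primer's last k bases, so a perfect k-base overlap needs the forward primer's last k bases to equal them.
Comparing (forward last k vs required): k=1: C vs G ✗; k=2: GC vs GC ✓; k=3: AGC vs GCG ✗; k=4: TAGC vs GCGC ✗; k=5: GTAGC vs GCGCT ✗; k=6: CGTAGC vs GCGCTA ✗.
Only k = 2 is perfect, so the longest perfect 3' overlap is 2.

Longest perfect overlap: 2 complementary base pairs; below the dimer-risk threshold (threshold 4).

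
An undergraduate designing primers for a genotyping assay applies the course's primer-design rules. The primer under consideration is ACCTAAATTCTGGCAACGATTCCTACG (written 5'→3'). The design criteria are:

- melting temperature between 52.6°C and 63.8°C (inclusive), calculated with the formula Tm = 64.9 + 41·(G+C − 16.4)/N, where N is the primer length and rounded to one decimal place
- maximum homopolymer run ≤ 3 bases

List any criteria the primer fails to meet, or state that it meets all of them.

Meets all criteria.

Base counts: A=8, T=7, G=4, C=8 (length 27).
Tm: Tm = 64.9 + 41·(12 − 16.4)/27 = 58.2°C ✓
homopolymer run: longest run = 3 ✓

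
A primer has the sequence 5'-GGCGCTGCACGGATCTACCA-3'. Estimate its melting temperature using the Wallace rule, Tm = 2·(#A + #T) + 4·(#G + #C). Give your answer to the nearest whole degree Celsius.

Base counts: A=4, T=3, G=6, C=7 (length 20).
Tm = 2·(4+3) + 4·(6+7) = 2·7 + 4·13 = 14 + 52 = 66°C.

66°C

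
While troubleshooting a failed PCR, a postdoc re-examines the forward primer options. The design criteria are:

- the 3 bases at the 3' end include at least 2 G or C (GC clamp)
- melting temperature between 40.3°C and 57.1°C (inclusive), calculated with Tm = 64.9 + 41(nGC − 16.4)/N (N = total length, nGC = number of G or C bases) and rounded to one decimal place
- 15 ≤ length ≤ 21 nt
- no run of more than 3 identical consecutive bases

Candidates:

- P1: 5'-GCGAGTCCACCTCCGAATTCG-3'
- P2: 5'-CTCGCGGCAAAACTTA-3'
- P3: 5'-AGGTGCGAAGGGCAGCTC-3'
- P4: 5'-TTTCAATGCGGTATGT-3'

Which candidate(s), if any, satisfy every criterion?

P1 (21 nt, A=4 T=4 G=5 C=8): 3' end TCG has 2 G/C ✓; Tm = 64.9 + 41·(13 − 16.4)/21 = 58.3°C, outside 40.3–57.1°C ✗; length 21 ✓; longest run = 2 ✓ — fails.
P2 (16 nt, A=5 T=3 G=3 C=5): 3' end TTA has 0 G/C, need ≥2 ✗; Tm = 64.9 + 41·(8 − 16.4)/16 = 43.4°C ✓; length 16 ✓; longest run = 4, exceeds 3 ✗ — fails.
P3 (18 nt, A=4 T=2 G=8 C=4): 3' end CTC has 2 G/C ✓; Tm = 64.9 + 41·(12 − 16.4)/18 = 54.9°C ✓; length 18 ✓; longest run = 3 ✓ — passes.
P4 (16 nt, A=3 T=7 G=4 C=2): 3' end TGT has 1 G/C, need ≥2 ✗; Tm = 64.9 + 41·(6 − 16.4)/16 = 38.3°C, outside 40.3–57.1°C ✗; length 16 ✓; longest run = 3 ✓ — fails.

P3 only.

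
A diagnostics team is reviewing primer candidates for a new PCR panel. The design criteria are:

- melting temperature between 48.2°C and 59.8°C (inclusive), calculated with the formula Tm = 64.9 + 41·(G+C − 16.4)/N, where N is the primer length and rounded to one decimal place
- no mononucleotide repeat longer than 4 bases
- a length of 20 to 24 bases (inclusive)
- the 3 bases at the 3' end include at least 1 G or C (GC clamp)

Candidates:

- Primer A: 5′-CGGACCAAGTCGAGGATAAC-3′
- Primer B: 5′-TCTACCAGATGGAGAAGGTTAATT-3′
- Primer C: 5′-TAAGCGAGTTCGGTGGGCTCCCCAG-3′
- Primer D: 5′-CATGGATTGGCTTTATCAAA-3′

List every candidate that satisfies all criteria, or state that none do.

Primer A (20 nt, A=7 T=2 G=6 C=5): Tm = 64.9 + 41·(11 − 16.4)/20 = 53.8°C ✓; longest run = 2 ✓; length 20 ✓; 3' end AAC has 1 G/C ✓ — passes.
Primer B (24 nt, A=8 T=7 G=6 C=3): Tm = 64.9 + 41·(9 − 16.4)/24 = 52.3°C ✓; longest run = 2 ✓; length 24 ✓; 3' end ATT has 0 G/C, need ≥1 ✗ — fails.
Primer C (25 nt, A=4 T=5 G=9 C=7): Tm = 64.9 + 41·(16 − 16.4)/25 = 64.2°C, outside 48.2–59.8°C ✗; longest run = 4 ✓; length 25, outside 20–24 ✗; 3' end CAG has 2 G/C ✓ — fails.
Primer D (20 nt, A=6 T=7 G=4 C=3): Tm = 64.9 + 41·(7 − 16.4)/20 = 45.6°C, outside 48.2–59.8°C ✗; longest run = 3 ✓; length 20 ✓; 3' end AAA has 0 G/C, need ≥1 ✗ — fails.

Primer A only.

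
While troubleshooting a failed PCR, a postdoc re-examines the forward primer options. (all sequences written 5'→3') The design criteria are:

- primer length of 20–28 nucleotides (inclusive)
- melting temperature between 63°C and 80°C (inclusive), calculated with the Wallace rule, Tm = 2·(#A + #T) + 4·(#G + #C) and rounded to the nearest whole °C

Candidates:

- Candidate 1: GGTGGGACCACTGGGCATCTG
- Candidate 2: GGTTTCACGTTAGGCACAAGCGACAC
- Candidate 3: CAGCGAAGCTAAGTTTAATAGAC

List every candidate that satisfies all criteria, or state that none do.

Candidate 1 (21 nt, A=3 T=4 G=9 C=5): length 21 ✓; Tm = 2·7 + 4·14 = 70°C ✓ — passes.
Candidate 2 (26 nt, A=7 T=5 G=7 C=7): length 26 ✓; Tm = 2·12 + 4·14 = 80°C ✓ — passes.
Candidate 3 (23 nt, A=9 T=5 G=5 C=4): length 23 ✓; Tm = 2·14 + 4·9 = 64°C ✓ — passes.

Candidate 1, Candidate 2 and Candidate 3.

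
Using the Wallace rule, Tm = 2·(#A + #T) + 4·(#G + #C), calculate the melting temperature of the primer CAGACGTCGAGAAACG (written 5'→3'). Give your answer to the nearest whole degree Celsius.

50°C

Base counts: A=6, T=1, G=5, C=4 (length 16).
Tm = 2·(6+1) + 4·(5+4) = 2·7 + 4·9 = 14 + 36 = 50°C.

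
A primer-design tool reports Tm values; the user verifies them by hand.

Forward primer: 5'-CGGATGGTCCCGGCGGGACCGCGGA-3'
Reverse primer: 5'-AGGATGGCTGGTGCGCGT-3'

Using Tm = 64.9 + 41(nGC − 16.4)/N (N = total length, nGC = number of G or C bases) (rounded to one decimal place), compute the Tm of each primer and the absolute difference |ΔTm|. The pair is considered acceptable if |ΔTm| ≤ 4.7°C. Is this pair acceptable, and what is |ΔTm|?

Forward: G+C = 20, N = 25 → Tm = 64.9 + 41·(20 − 16.4)/25 = 70.8°C.
Reverse: G+C = 12, N = 18 → Tm = 64.9 + 41·(12 − 16.4)/18 = 54.9°C.
|ΔTm| = |70.8 − 54.9| = 15.9°C, > 4.7°C.

|ΔTm| = 15.9°C; the pair is not acceptable.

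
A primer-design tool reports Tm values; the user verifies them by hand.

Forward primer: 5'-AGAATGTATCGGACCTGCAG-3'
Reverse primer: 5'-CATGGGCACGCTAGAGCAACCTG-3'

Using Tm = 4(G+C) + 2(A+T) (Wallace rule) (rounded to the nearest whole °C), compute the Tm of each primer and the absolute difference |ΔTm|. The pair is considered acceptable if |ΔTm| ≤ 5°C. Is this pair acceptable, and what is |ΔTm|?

Forward: A=6 T=4 G=6 C=4 → Tm = 2·10 + 4·10 = 60°C.
Reverse: A=6 T=3 G=7 C=7 → Tm = 2·9 + 4·14 = 74°C.
|ΔTm| = |60 − 74| = 14°C, > 5°C.

|ΔTm| = 14°C; the pair is not acceptable.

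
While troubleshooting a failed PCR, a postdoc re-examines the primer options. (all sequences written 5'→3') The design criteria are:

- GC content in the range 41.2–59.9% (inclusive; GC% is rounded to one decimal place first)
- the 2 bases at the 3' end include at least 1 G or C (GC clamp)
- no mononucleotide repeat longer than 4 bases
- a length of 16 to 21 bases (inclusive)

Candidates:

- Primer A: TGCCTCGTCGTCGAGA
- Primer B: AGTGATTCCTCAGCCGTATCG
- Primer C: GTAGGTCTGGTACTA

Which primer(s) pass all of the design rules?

Primer A (16 nt, A=2 T=4 G=5 C=5): GC 10/16 = 62.5%, outside 41.2–59.9% ✗; 3' end GA has 1 G/C ✓; longest run = 2 ✓; length 16 ✓ — fails.
Primer B (21 nt, A=4 T=6 G=5 C=6): GC 11/21 = 52.4% ✓; 3' end CG has 2 G/C ✓; longest run = 2 ✓; length 21 ✓ — passes.
Primer C (15 nt, A=3 T=5 G=5 C=2): GC 7/15 = 46.7% ✓; 3' end TA has 0 G/C, need ≥1 ✗; longest run = 2 ✓; length 15, outside 16–21 ✗ — fails.

Primer B only.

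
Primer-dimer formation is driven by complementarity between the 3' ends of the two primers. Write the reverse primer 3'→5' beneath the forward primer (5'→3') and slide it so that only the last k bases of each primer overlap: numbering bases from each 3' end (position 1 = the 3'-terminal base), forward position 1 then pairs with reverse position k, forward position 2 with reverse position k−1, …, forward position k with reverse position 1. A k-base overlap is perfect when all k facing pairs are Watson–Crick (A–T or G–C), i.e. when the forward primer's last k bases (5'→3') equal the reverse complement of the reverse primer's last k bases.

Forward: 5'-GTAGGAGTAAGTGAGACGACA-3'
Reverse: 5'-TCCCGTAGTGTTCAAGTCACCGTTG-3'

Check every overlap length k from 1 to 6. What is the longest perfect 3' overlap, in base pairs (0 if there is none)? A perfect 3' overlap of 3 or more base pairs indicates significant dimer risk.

Longest perfect overlap: 2 complementary base pairs; below the dimer-risk threshold (threshold 3).

Last 6 bases (5'→3') — forward …ACGACA, reverse …CCGTTG.
Reverse complement of the reverse primer's last 6 bases: CAACGG; its first k bases are the reverse complement of the reverse primer's last k bases, so a perfect k-base overlap needs the forward primer's last k bases to equal them.
Comparing (forward last k vs required): k=1: A vs C ✗; k=2: CA vs CA ✓; k=3: ACA vs CAA ✗; k=4: GACA vs CAAC ✗; k=5: CGACA vs CAACG ✗; k=6: ACGACA vs CAACGG ✗.
Only k = 2 is perfect, so the longest perfect 3' overlap is 2.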